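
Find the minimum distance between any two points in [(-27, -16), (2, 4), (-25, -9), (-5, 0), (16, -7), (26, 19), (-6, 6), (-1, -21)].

Computing all pairwise distances among 8 points:

d((-27, -16), (2, 4)) = 35.2278
d((-27, -16), (-25, -9)) = 7.2801
d((-27, -16), (-5, 0)) = 27.2029
d((-27, -16), (16, -7)) = 43.9318
d((-27, -16), (26, 19)) = 63.5138
d((-27, -16), (-6, 6)) = 30.4138
d((-27, -16), (-1, -21)) = 26.4764
d((2, 4), (-25, -9)) = 29.9666
d((2, 4), (-5, 0)) = 8.0623
d((2, 4), (16, -7)) = 17.8045
d((2, 4), (26, 19)) = 28.3019
d((2, 4), (-6, 6)) = 8.2462
d((2, 4), (-1, -21)) = 25.1794
d((-25, -9), (-5, 0)) = 21.9317
d((-25, -9), (16, -7)) = 41.0488
d((-25, -9), (26, 19)) = 58.1808
d((-25, -9), (-6, 6)) = 24.2074
d((-25, -9), (-1, -21)) = 26.8328
d((-5, 0), (16, -7)) = 22.1359
d((-5, 0), (26, 19)) = 36.3593
d((-5, 0), (-6, 6)) = 6.0828 <-- minimum
d((-5, 0), (-1, -21)) = 21.3776
d((16, -7), (26, 19)) = 27.8568
d((16, -7), (-6, 6)) = 25.5539
d((16, -7), (-1, -21)) = 22.0227
d((26, 19), (-6, 6)) = 34.5398
d((26, 19), (-1, -21)) = 48.2597
d((-6, 6), (-1, -21)) = 27.4591

Closest pair: (-5, 0) and (-6, 6) with distance 6.0828

The closest pair is (-5, 0) and (-6, 6) with Euclidean distance 6.0828. For 8 points, brute-force pairwise comparison is shown above. For large n, the divide-and-conquer algorithm (sort by x, recurse on halves, check the dividing strip) achieves O(n log n).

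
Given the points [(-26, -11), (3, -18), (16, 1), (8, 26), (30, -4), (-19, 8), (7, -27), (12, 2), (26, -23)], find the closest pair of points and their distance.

Computing all pairwise distances among 9 points:

d((-26, -11), (3, -18)) = 29.8329
d((-26, -11), (16, 1)) = 43.6807
d((-26, -11), (8, 26)) = 50.2494
d((-26, -11), (30, -4)) = 56.4358
d((-26, -11), (-19, 8)) = 20.2485
d((-26, -11), (7, -27)) = 36.6742
d((-26, -11), (12, 2)) = 40.1622
d((-26, -11), (26, -23)) = 53.3667
d((3, -18), (16, 1)) = 23.0217
d((3, -18), (8, 26)) = 44.2832
d((3, -18), (30, -4)) = 30.4138
d((3, -18), (-19, 8)) = 34.0588
d((3, -18), (7, -27)) = 9.8489
d((3, -18), (12, 2)) = 21.9317
d((3, -18), (26, -23)) = 23.5372
d((16, 1), (8, 26)) = 26.2488
d((16, 1), (30, -4)) = 14.8661
d((16, 1), (-19, 8)) = 35.6931
d((16, 1), (7, -27)) = 29.4109
d((16, 1), (12, 2)) = 4.1231 <-- minimum
d((16, 1), (26, -23)) = 26.0
d((8, 26), (30, -4)) = 37.2022
d((8, 26), (-19, 8)) = 32.45
d((8, 26), (7, -27)) = 53.0094
d((8, 26), (12, 2)) = 24.3311
d((8, 26), (26, -23)) = 52.2015
d((30, -4), (-19, 8)) = 50.448
d((30, -4), (7, -27)) = 32.5269
d((30, -4), (12, 2)) = 18.9737
d((30, -4), (26, -23)) = 19.4165
d((-19, 8), (7, -27)) = 43.6005
d((-19, 8), (12, 2)) = 31.5753
d((-19, 8), (26, -23)) = 54.6443
d((7, -27), (12, 2)) = 29.4279
d((7, -27), (26, -23)) = 19.4165
d((12, 2), (26, -23)) = 28.6531

Closest pair: (16, 1) and (12, 2) with distance 4.1231

The closest pair is (16, 1) and (12, 2) with Euclidean distance 4.1231. For 9 points, brute-force pairwise comparison is shown above. For large n, the divide-and-conquer algorithm (sort by x, recurse on halves, check the dividing strip) achieves O(n log n).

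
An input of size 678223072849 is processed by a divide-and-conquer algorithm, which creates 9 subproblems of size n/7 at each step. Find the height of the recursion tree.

For divide and conquer with division factor 7:

Problem sizes at each level:
Level 0: 678223072849
Level 1: 96889010407
Level 2: 13841287201
Level 3: 1977326743
Level 4: 282475249
Level 5: 40353607
Level 6: 5764801
Level 7: 823543
Level 8: 117649
Level 9: 16807
Level 10: 2401
Level 11: 343
Level 12: 49
Level 13: 7
Level 14: 1

The root is level 0 and the size-1 base case is level 14 (the tree spans levels 0 through 14, i.e. 15 levels counting the root), so the depth is the number of divisions: log_7(678223072849) = 14

The recursion tree depth is log_7(678223072849) = 14. At each level, the problem size is divided by 7, so it takes 14 divisions to reduce to a base case of size 1. The algorithm makes 9 recursive calls at each level.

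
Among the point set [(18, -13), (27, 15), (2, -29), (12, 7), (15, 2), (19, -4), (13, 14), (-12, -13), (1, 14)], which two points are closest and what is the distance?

Computing all pairwise distances among 9 points:

d((18, -13), (27, 15)) = 29.4109
d((18, -13), (2, -29)) = 22.6274
d((18, -13), (12, 7)) = 20.8806
d((18, -13), (15, 2)) = 15.2971
d((18, -13), (19, -4)) = 9.0554
d((18, -13), (13, 14)) = 27.4591
d((18, -13), (-12, -13)) = 30.0
d((18, -13), (1, 14)) = 31.9061
d((27, 15), (2, -29)) = 50.6063
d((27, 15), (12, 7)) = 17.0
d((27, 15), (15, 2)) = 17.6918
d((27, 15), (19, -4)) = 20.6155
d((27, 15), (13, 14)) = 14.0357
d((27, 15), (-12, -13)) = 48.0104
d((27, 15), (1, 14)) = 26.0192
d((2, -29), (12, 7)) = 37.3631
d((2, -29), (15, 2)) = 33.6155
d((2, -29), (19, -4)) = 30.2324
d((2, -29), (13, 14)) = 44.3847
d((2, -29), (-12, -13)) = 21.2603
d((2, -29), (1, 14)) = 43.0116
d((12, 7), (15, 2)) = 5.831 <-- minimum
d((12, 7), (19, -4)) = 13.0384
d((12, 7), (13, 14)) = 7.0711
d((12, 7), (-12, -13)) = 31.241
d((12, 7), (1, 14)) = 13.0384
d((15, 2), (19, -4)) = 7.2111
d((15, 2), (13, 14)) = 12.1655
d((15, 2), (-12, -13)) = 30.8869
d((15, 2), (1, 14)) = 18.4391
d((19, -4), (13, 14)) = 18.9737
d((19, -4), (-12, -13)) = 32.28
d((19, -4), (1, 14)) = 25.4558
d((13, 14), (-12, -13)) = 36.7967
d((13, 14), (1, 14)) = 12.0
d((-12, -13), (1, 14)) = 29.9666

Closest pair: (12, 7) and (15, 2) with distance 5.831

The closest pair is (12, 7) and (15, 2) with Euclidean distance 5.831. For 9 points, brute-force pairwise comparison is shown above. For large n, the divide-and-conquer algorithm (sort by x, recurse on halves, check the dividing strip) achieves O(n log n).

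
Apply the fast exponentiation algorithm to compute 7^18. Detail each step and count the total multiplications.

Computing 7^18 by squaring (build up from 7^1; each line after the first costs one multiplication):

7^1 = 7
7^2 = (7^1)^2 = 7^2 = 49
7^4 = (7^2)^2 = 49^2 = 2401
7^8 = (7^4)^2 = 2401^2 = 5764801
7^9 = 7 * 7^8 = 7 * 5764801 = 40353607
7^18 = (7^9)^2 = 40353607^2 = 1628413597910449

Result: 1628413597910449
Multiplications needed: 5 (5 lines after 7^1)

7^18 = 1628413597910449. Using exponentiation by squaring, this requires 5 multiplications. The key idea: if the exponent is even, square the half-power; if odd, multiply by the base once.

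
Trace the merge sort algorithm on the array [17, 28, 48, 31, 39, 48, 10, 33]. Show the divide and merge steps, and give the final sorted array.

Merge sort trace:

Split: [17, 28, 48, 31, 39, 48, 10, 33] -> [17, 28, 48, 31] and [39, 48, 10, 33]
  Split: [17, 28, 48, 31] -> [17, 28] and [48, 31]
    Split: [17, 28] -> [17] and [28]
    Merge: [17] + [28] -> [17, 28]
    Split: [48, 31] -> [48] and [31]
    Merge: [48] + [31] -> [31, 48]
  Merge: [17, 28] + [31, 48] -> [17, 28, 31, 48]
  Split: [39, 48, 10, 33] -> [39, 48] and [10, 33]
    Split: [39, 48] -> [39] and [48]
    Merge: [39] + [48] -> [39, 48]
    Split: [10, 33] -> [10] and [33]
    Merge: [10] + [33] -> [10, 33]
  Merge: [39, 48] + [10, 33] -> [10, 33, 39, 48]
Merge: [17, 28, 31, 48] + [10, 33, 39, 48] -> [10, 17, 28, 31, 33, 39, 48, 48]

Final sorted array: [10, 17, 28, 31, 33, 39, 48, 48]

The merge sort proceeds by recursively splitting the array and merging sorted halves.
After all merges, the sorted array is [10, 17, 28, 31, 33, 39, 48, 48].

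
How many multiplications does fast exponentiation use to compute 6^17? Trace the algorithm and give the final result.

Computing 6^17 by squaring (build up from 6^1; each line after the first costs one multiplication):

6^1 = 6
6^2 = (6^1)^2 = 6^2 = 36
6^4 = (6^2)^2 = 36^2 = 1296
6^8 = (6^4)^2 = 1296^2 = 1679616
6^16 = (6^8)^2 = 1679616^2 = 2821109907456
6^17 = 6 * 6^16 = 6 * 2821109907456 = 16926659444736

Result: 16926659444736
Multiplications needed: 5 (5 lines after 6^1)

6^17 = 16926659444736. Using exponentiation by squaring, this requires 5 multiplications. The key idea: if the exponent is even, square the half-power; if odd, multiply by the base once.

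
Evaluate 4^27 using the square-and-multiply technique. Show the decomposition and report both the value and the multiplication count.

Computing 4^27 by squaring (build up from 4^1; each line after the first costs one multiplication):

4^1 = 4
4^2 = (4^1)^2 = 4^2 = 16
4^3 = 4 * 4^2 = 4 * 16 = 64
4^6 = (4^3)^2 = 64^2 = 4096
4^12 = (4^6)^2 = 4096^2 = 16777216
4^13 = 4 * 4^12 = 4 * 16777216 = 67108864
4^26 = (4^13)^2 = 67108864^2 = 4503599627370496
4^27 = 4 * 4^26 = 4 * 4503599627370496 = 18014398509481984

Result: 18014398509481984
Multiplications needed: 7 (7 lines after 4^1)

4^27 = 18014398509481984. Using exponentiation by squaring, this requires 7 multiplications. The key idea: if the exponent is even, square the half-power; if odd, multiply by the base once.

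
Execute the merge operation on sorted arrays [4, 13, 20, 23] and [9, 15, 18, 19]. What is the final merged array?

Merging process:

Compare 4 vs 9: take 4 from left. Merged: [4]
Compare 13 vs 9: take 9 from right. Merged: [4, 9]
Compare 13 vs 15: take 13 from left. Merged: [4, 9, 13]
Compare 20 vs 15: take 15 from right. Merged: [4, 9, 13, 15]
Compare 20 vs 18: take 18 from right. Merged: [4, 9, 13, 15, 18]
Compare 20 vs 19: take 19 from right. Merged: [4, 9, 13, 15, 18, 19]
Append remaining from left: [20, 23]. Merged: [4, 9, 13, 15, 18, 19, 20, 23]

Final merged array: [4, 9, 13, 15, 18, 19, 20, 23]
Total comparisons: 6

The merged array is [4, 9, 13, 15, 18, 19, 20, 23], requiring 6 comparisons. The merge step runs in O(n) time where n is the total number of elements.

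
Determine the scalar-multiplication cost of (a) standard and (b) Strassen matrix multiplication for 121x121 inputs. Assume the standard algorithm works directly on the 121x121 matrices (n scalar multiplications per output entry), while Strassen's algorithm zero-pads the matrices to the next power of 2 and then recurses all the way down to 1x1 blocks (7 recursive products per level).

Matrix multiplication for 121x121 matrices:

Strassen's algorithm requires power-of-2 dimensions. Pad 121x121 to 128x128 (next power of 2).

Standard algorithm: 121^3 = 1771561 multiplications
Strassen's algorithm: 7^(log2(128)) = 7^7 = 823543 multiplications
Savings: 1771561 - 823543 = 948018 multiplications

Standard: 1771561 multiplications (121^3). Strassen: 823543 multiplications (7^7, after padding to 128x128). Strassen reduces 8 recursive multiplications to 7 at each level.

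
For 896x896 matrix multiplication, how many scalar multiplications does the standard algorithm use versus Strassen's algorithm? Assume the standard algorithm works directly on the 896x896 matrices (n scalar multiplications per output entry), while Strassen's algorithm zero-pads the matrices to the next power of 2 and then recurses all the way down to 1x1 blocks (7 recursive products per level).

Matrix multiplication for 896x896 matrices:

Strassen's algorithm requires power-of-2 dimensions. Pad 896x896 to 1024x1024 (next power of 2).

Standard algorithm: 896^3 = 719323136 multiplications
Strassen's algorithm: 7^(log2(1024)) = 7^10 = 282475249 multiplications
Savings: 719323136 - 282475249 = 436847887 multiplications

Standard: 719323136 multiplications (896^3). Strassen: 282475249 multiplications (7^10, after padding to 1024x1024). Strassen reduces 8 recursive multiplications to 7 at each level.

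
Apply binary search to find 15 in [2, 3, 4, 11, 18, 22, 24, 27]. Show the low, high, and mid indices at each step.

Binary search for 15 in [2, 3, 4, 11, 18, 22, 24, 27]:

lo=0, hi=7, mid=3, arr[mid]=11 -> 11 < 15, search right half
lo=4, hi=7, mid=5, arr[mid]=22 -> 22 > 15, search left half
lo=4, hi=4, mid=4, arr[mid]=18 -> 18 > 15, search left half
lo=4 > hi=3, target 15 not found

Binary search determines that 15 is not in the array after 3 comparisons. The search space was exhausted without finding the target.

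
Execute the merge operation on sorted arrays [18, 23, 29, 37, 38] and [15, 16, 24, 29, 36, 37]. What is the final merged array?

Merging process:

Compare 18 vs 15: take 15 from right. Merged: [15]
Compare 18 vs 16: take 16 from right. Merged: [15, 16]
Compare 18 vs 24: take 18 from left. Merged: [15, 16, 18]
Compare 23 vs 24: take 23 from left. Merged: [15, 16, 18, 23]
Compare 29 vs 24: take 24 from right. Merged: [15, 16, 18, 23, 24]
Compare 29 vs 29: take 29 from left. Merged: [15, 16, 18, 23, 24, 29]
Compare 37 vs 29: take 29 from right. Merged: [15, 16, 18, 23, 24, 29, 29]
Compare 37 vs 36: take 36 from right. Merged: [15, 16, 18, 23, 24, 29, 29, 36]
Compare 37 vs 37: take 37 from left. Merged: [15, 16, 18, 23, 24, 29, 29, 36, 37]
Compare 38 vs 37: take 37 from right. Merged: [15, 16, 18, 23, 24, 29, 29, 36, 37, 37]
Append remaining from left: [38]. Merged: [15, 16, 18, 23, 24, 29, 29, 36, 37, 37, 38]

Final merged array: [15, 16, 18, 23, 24, 29, 29, 36, 37, 37, 38]
Total comparisons: 10

The merged array is [15, 16, 18, 23, 24, 29, 29, 36, 37, 37, 38], requiring 10 comparisons. The merge step runs in O(n) time where n is the total number of elements.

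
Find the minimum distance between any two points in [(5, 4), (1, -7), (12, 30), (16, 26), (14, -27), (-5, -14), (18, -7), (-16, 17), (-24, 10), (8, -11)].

Computing all pairwise distances among 10 points:

d((5, 4), (1, -7)) = 11.7047
d((5, 4), (12, 30)) = 26.9258
d((5, 4), (16, 26)) = 24.5967
d((5, 4), (14, -27)) = 32.28
d((5, 4), (-5, -14)) = 20.5913
d((5, 4), (18, -7)) = 17.0294
d((5, 4), (-16, 17)) = 24.6982
d((5, 4), (-24, 10)) = 29.6142
d((5, 4), (8, -11)) = 15.2971
d((1, -7), (12, 30)) = 38.6005
d((1, -7), (16, 26)) = 36.2491
d((1, -7), (14, -27)) = 23.8537
d((1, -7), (-5, -14)) = 9.2195
d((1, -7), (18, -7)) = 17.0
d((1, -7), (-16, 17)) = 29.4109
d((1, -7), (-24, 10)) = 30.2324
d((1, -7), (8, -11)) = 8.0623
d((12, 30), (16, 26)) = 5.6569 <-- minimum
d((12, 30), (14, -27)) = 57.0351
d((12, 30), (-5, -14)) = 47.1699
d((12, 30), (18, -7)) = 37.4833
d((12, 30), (-16, 17)) = 30.8707
d((12, 30), (-24, 10)) = 41.1825
d((12, 30), (8, -11)) = 41.1947
d((16, 26), (14, -27)) = 53.0377
d((16, 26), (-5, -14)) = 45.1774
d((16, 26), (18, -7)) = 33.0606
d((16, 26), (-16, 17)) = 33.2415
d((16, 26), (-24, 10)) = 43.0813
d((16, 26), (8, -11)) = 37.855
d((14, -27), (-5, -14)) = 23.0217
d((14, -27), (18, -7)) = 20.3961
d((14, -27), (-16, 17)) = 53.2541
d((14, -27), (-24, 10)) = 53.0377
d((14, -27), (8, -11)) = 17.088
d((-5, -14), (18, -7)) = 24.0416
d((-5, -14), (-16, 17)) = 32.8938
d((-5, -14), (-24, 10)) = 30.6105
d((-5, -14), (8, -11)) = 13.3417
d((18, -7), (-16, 17)) = 41.6173
d((18, -7), (-24, 10)) = 45.31
d((18, -7), (8, -11)) = 10.7703
d((-16, 17), (-24, 10)) = 10.6301
d((-16, 17), (8, -11)) = 36.8782
d((-24, 10), (8, -11)) = 38.2753

Closest pair: (12, 30) and (16, 26) with distance 5.6569

The closest pair is (12, 30) and (16, 26) with Euclidean distance 5.6569. For 10 points, brute-force pairwise comparison is shown above. For large n, the divide-and-conquer algorithm (sort by x, recurse on halves, check the dividing strip) achieves O(n log n).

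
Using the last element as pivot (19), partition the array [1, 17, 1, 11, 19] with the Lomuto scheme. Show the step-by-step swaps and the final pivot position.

Lomuto partition with pivot = 19:

Initial array: [1, 17, 1, 11, 19]

arr[0]=1 <= 19: swap with position 0, array becomes [1, 17, 1, 11, 19]
arr[1]=17 <= 19: swap with position 1, array becomes [1, 17, 1, 11, 19]
arr[2]=1 <= 19: swap with position 2, array becomes [1, 17, 1, 11, 19]
arr[3]=11 <= 19: swap with position 3, array becomes [1, 17, 1, 11, 19]

Place pivot at position 4: [1, 17, 1, 11, 19]
Pivot position: 4

After partitioning with pivot 19, the array becomes [1, 17, 1, 11, 19]. The pivot is placed at index 4. All elements to the left of the pivot are <= 19, and all elements to the right are > 19.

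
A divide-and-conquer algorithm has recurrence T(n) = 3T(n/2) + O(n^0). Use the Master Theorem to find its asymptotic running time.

Master Theorem for T(n) = 3T(n/2) + O(n^0):

a = 3, b = 2, c = 0
log_b(a) = log_2(3) = 1.5850

Case 1: c = 0 < log_2(3) = 1.5850
T(n) = O(n^(log_2 3))

For T(n) = 3T(n/2) + O(n^0): log_2(3) = 1.5850. This is Case 1 of the Master Theorem (c < log_b(a), work dominated by leaves), giving O(n^(log_2 3)).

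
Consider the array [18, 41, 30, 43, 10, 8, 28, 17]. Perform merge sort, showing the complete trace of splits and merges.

Merge sort trace:

Split: [18, 41, 30, 43, 10, 8, 28, 17] -> [18, 41, 30, 43] and [10, 8, 28, 17]
  Split: [18, 41, 30, 43] -> [18, 41] and [30, 43]
    Split: [18, 41] -> [18] and [41]
    Merge: [18] + [41] -> [18, 41]
    Split: [30, 43] -> [30] and [43]
    Merge: [30] + [43] -> [30, 43]
  Merge: [18, 41] + [30, 43] -> [18, 30, 41, 43]
  Split: [10, 8, 28, 17] -> [10, 8] and [28, 17]
    Split: [10, 8] -> [10] and [8]
    Merge: [10] + [8] -> [8, 10]
    Split: [28, 17] -> [28] and [17]
    Merge: [28] + [17] -> [17, 28]
  Merge: [8, 10] + [17, 28] -> [8, 10, 17, 28]
Merge: [18, 30, 41, 43] + [8, 10, 17, 28] -> [8, 10, 17, 18, 28, 30, 41, 43]

Final sorted array: [8, 10, 17, 18, 28, 30, 41, 43]

The merge sort proceeds by recursively splitting the array and merging sorted halves.
After all merges, the sorted array is [8, 10, 17, 18, 28, 30, 41, 43].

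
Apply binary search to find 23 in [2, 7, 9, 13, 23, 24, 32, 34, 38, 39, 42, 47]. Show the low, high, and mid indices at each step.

Binary search for 23 in [2, 7, 9, 13, 23, 24, 32, 34, 38, 39, 42, 47]:

lo=0, hi=11, mid=5, arr[mid]=24 -> 24 > 23, search left half
lo=0, hi=4, mid=2, arr[mid]=9 -> 9 < 23, search right half
lo=3, hi=4, mid=3, arr[mid]=13 -> 13 < 23, search right half
lo=4, hi=4, mid=4, arr[mid]=23 -> Found target at index 4!

Binary search finds 23 at index 4 after 4 comparisons. The search repeatedly halves the search space by comparing with the middle element.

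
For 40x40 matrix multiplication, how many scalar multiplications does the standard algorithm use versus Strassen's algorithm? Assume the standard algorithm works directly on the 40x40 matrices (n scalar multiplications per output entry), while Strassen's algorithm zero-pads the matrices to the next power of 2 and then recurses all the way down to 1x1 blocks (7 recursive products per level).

Matrix multiplication for 40x40 matrices:

Strassen's algorithm requires power-of-2 dimensions. Pad 40x40 to 64x64 (next power of 2).

Standard algorithm: 40^3 = 64000 multiplications
Strassen's algorithm: 7^(log2(64)) = 7^6 = 117649 multiplications
Difference: 64000 - 117649 = -53649 (Strassen uses MORE here due to padding overhead — for small or just-over-power-of-2 n, padding can outweigh the per-level savings)

Standard: 64000 multiplications (40^3). Strassen: 117649 multiplications (7^6, after padding to 64x64). Strassen reduces 8 recursive multiplications to 7 at each level.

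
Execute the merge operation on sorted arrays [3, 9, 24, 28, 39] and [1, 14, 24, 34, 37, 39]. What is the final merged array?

Merging process:

Compare 3 vs 1: take 1 from right. Merged: [1]
Compare 3 vs 14: take 3 from left. Merged: [1, 3]
Compare 9 vs 14: take 9 from left. Merged: [1, 3, 9]
Compare 24 vs 14: take 14 from right. Merged: [1, 3, 9, 14]
Compare 24 vs 24: take 24 from left. Merged: [1, 3, 9, 14, 24]
Compare 28 vs 24: take 24 from right. Merged: [1, 3, 9, 14, 24, 24]
Compare 28 vs 34: take 28 from left. Merged: [1, 3, 9, 14, 24, 24, 28]
Compare 39 vs 34: take 34 from right. Merged: [1, 3, 9, 14, 24, 24, 28, 34]
Compare 39 vs 37: take 37 from right. Merged: [1, 3, 9, 14, 24, 24, 28, 34, 37]
Compare 39 vs 39: take 39 from left. Merged: [1, 3, 9, 14, 24, 24, 28, 34, 37, 39]
Append remaining from right: [39]. Merged: [1, 3, 9, 14, 24, 24, 28, 34, 37, 39, 39]

Final merged array: [1, 3, 9, 14, 24, 24, 28, 34, 37, 39, 39]
Total comparisons: 10

The merged array is [1, 3, 9, 14, 24, 24, 28, 34, 37, 39, 39], requiring 10 comparisons. The merge step runs in O(n) time where n is the total number of elements.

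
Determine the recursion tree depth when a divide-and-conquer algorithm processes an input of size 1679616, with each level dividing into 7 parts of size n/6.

For divide and conquer with division factor 6:

Problem sizes at each level:
Level 0: 1679616
Level 1: 279936
Level 2: 46656
Level 3: 7776
Level 4: 1296
Level 5: 216
Level 6: 36
Level 7: 6
Level 8: 1

The root is level 0 and the size-1 base case is level 8 (the tree spans levels 0 through 8, i.e. 9 levels counting the root), so the depth is the number of divisions: log_6(1679616) = 8

The recursion tree depth is log_6(1679616) = 8. At each level, the problem size is divided by 6, so it takes 8 divisions to reduce to a base case of size 1. The algorithm makes 7 recursive calls at each level.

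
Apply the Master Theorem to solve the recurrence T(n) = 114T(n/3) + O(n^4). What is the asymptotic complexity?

Master Theorem for T(n) = 114T(n/3) + O(n^4):

a = 114, b = 3, c = 4
log_b(a) = log_3(114) = 4.3111

Case 1: c = 4 < log_3(114) = 4.3111
T(n) = O(n^(log_3 114))

For T(n) = 114T(n/3) + O(n^4): log_3(114) = 4.3111. This is Case 1 of the Master Theorem (c < log_b(a), work dominated by leaves), giving O(n^(log_3 114)).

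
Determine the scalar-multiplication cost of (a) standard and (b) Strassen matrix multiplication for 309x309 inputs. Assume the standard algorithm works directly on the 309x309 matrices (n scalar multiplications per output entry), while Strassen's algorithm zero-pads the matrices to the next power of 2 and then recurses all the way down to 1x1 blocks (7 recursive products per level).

Matrix multiplication for 309x309 matrices:

Strassen's algorithm requires power-of-2 dimensions. Pad 309x309 to 512x512 (next power of 2).

Standard algorithm: 309^3 = 29503629 multiplications
Strassen's algorithm: 7^(log2(512)) = 7^9 = 40353607 multiplications
Difference: 29503629 - 40353607 = -10849978 (Strassen uses MORE here due to padding overhead — for small or just-over-power-of-2 n, padding can outweigh the per-level savings)

Standard: 29503629 multiplications (309^3). Strassen: 40353607 multiplications (7^9, after padding to 512x512). Strassen reduces 8 recursive multiplications to 7 at each level.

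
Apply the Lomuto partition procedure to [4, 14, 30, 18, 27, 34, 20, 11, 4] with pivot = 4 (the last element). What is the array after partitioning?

Lomuto partition with pivot = 4:

Initial array: [4, 14, 30, 18, 27, 34, 20, 11, 4]

arr[0]=4 <= 4: swap with position 0, array becomes [4, 14, 30, 18, 27, 34, 20, 11, 4]
arr[1]=14 > 4: no swap
arr[2]=30 > 4: no swap
arr[3]=18 > 4: no swap
arr[4]=27 > 4: no swap
arr[5]=34 > 4: no swap
arr[6]=20 > 4: no swap
arr[7]=11 > 4: no swap

Place pivot at position 1: [4, 4, 30, 18, 27, 34, 20, 11, 14]
Pivot position: 1

After partitioning with pivot 4, the array becomes [4, 4, 30, 18, 27, 34, 20, 11, 14]. The pivot is placed at index 1. All elements to the left of the pivot are <= 4, and all elements to the right are > 4.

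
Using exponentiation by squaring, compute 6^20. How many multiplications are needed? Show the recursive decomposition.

Computing 6^20 by squaring (build up from 6^1; each line after the first costs one multiplication):

6^1 = 6
6^2 = (6^1)^2 = 6^2 = 36
6^4 = (6^2)^2 = 36^2 = 1296
6^5 = 6 * 6^4 = 6 * 1296 = 7776
6^10 = (6^5)^2 = 7776^2 = 60466176
6^20 = (6^10)^2 = 60466176^2 = 3656158440062976

Result: 3656158440062976
Multiplications needed: 5 (5 lines after 6^1)

6^20 = 3656158440062976. Using exponentiation by squaring, this requires 5 multiplications. The key idea: if the exponent is even, square the half-power; if odd, multiply by the base once.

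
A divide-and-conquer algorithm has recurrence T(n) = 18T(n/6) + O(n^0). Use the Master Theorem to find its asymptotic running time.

Master Theorem for T(n) = 18T(n/6) + O(n^0):

a = 18, b = 6, c = 0
log_b(a) = log_6(18) = 1.6131

Case 1: c = 0 < log_6(18) = 1.6131
T(n) = O(n^(log_6 18))

For T(n) = 18T(n/6) + O(n^0): log_6(18) = 1.6131. This is Case 1 of the Master Theorem (c < log_b(a), work dominated by leaves), giving O(n^(log_6 18)).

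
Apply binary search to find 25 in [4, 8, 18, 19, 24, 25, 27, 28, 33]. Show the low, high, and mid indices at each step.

Binary search for 25 in [4, 8, 18, 19, 24, 25, 27, 28, 33]:

lo=0, hi=8, mid=4, arr[mid]=24 -> 24 < 25, search right half
lo=5, hi=8, mid=6, arr[mid]=27 -> 27 > 25, search left half
lo=5, hi=5, mid=5, arr[mid]=25 -> Found target at index 5!

Binary search finds 25 at index 5 after 3 comparisons. The search repeatedly halves the search space by comparing with the middle element.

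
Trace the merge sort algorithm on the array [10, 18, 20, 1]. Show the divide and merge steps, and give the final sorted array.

Merge sort trace:

Split: [10, 18, 20, 1] -> [10, 18] and [20, 1]
  Split: [10, 18] -> [10] and [18]
  Merge: [10] + [18] -> [10, 18]
  Split: [20, 1] -> [20] and [1]
  Merge: [20] + [1] -> [1, 20]
Merge: [10, 18] + [1, 20] -> [1, 10, 18, 20]

Final sorted array: [1, 10, 18, 20]

The merge sort proceeds by recursively splitting the array and merging sorted halves.
After all merges, the sorted array is [1, 10, 18, 20].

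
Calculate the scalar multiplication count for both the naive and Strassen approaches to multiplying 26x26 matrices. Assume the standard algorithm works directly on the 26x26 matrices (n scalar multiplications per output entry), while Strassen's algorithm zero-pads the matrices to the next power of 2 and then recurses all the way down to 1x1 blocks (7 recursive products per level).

Matrix multiplication for 26x26 matrices:

Strassen's algorithm requires power-of-2 dimensions. Pad 26x26 to 32x32 (next power of 2).

Standard algorithm: 26^3 = 17576 multiplications
Strassen's algorithm: 7^(log2(32)) = 7^5 = 16807 multiplications
Savings: 17576 - 16807 = 769 multiplications

Standard: 17576 multiplications (26^3). Strassen: 16807 multiplications (7^5, after padding to 32x32). Strassen reduces 8 recursive multiplications to 7 at each level.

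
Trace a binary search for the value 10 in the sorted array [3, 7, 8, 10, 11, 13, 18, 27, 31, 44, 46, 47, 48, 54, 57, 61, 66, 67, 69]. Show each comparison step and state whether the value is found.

Binary search for 10 in [3, 7, 8, 10, 11, 13, 18, 27, 31, 44, 46, 47, 48, 54, 57, 61, 66, 67, 69]:

lo=0, hi=18, mid=9, arr[mid]=44 -> 44 > 10, search left half
lo=0, hi=8, mid=4, arr[mid]=11 -> 11 > 10, search left half
lo=0, hi=3, mid=1, arr[mid]=7 -> 7 < 10, search right half
lo=2, hi=3, mid=2, arr[mid]=8 -> 8 < 10, search right half
lo=3, hi=3, mid=3, arr[mid]=10 -> Found target at index 3!

Binary search finds 10 at index 3 after 5 comparisons. The search repeatedly halves the search space by comparing with the middle element.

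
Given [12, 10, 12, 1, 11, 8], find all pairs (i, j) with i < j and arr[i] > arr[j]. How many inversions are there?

Finding inversions in [12, 10, 12, 1, 11, 8]:

(0, 1): arr[0]=12 > arr[1]=10
(0, 3): arr[0]=12 > arr[3]=1
(0, 4): arr[0]=12 > arr[4]=11
(0, 5): arr[0]=12 > arr[5]=8
(1, 3): arr[1]=10 > arr[3]=1
(1, 5): arr[1]=10 > arr[5]=8
(2, 3): arr[2]=12 > arr[3]=1
(2, 4): arr[2]=12 > arr[4]=11
(2, 5): arr[2]=12 > arr[5]=8
(4, 5): arr[4]=11 > arr[5]=8

Total inversions: 10

The array has 10 inversion(s): (0,1), (0,3), (0,4), (0,5), (1,3), (1,5), (2,3), (2,4), (2,5), (4,5). Each pair (i,j) satisfies i < j and arr[i] > arr[j].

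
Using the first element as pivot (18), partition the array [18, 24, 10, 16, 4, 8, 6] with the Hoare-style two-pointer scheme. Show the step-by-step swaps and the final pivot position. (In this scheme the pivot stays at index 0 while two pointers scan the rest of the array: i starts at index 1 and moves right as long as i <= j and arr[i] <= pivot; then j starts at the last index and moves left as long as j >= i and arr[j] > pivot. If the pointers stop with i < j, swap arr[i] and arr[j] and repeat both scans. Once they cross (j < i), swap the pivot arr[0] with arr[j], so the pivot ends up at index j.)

Hoare-style two-pointer partition with pivot = 18:

Initial array: [18, 24, 10, 16, 4, 8, 6]

Pointers start at i = 1, j = 6.
i stops at index 1 (arr[1]=24 > 18), j stops at index 6 (arr[6]=6 <= 18): swap arr[1] and arr[6], array becomes [18, 6, 10, 16, 4, 8, 24]
i ends at 6, j ends at 5: the pointers have crossed (j < i), so scanning stops.

Swap pivot arr[0] with arr[5] to place pivot at position 5: [8, 6, 10, 16, 4, 18, 24]
Pivot position: 5

After partitioning with pivot 18, the array becomes [8, 6, 10, 16, 4, 18, 24]. The pivot is placed at index 5. All elements to the left of the pivot are <= 18, and all elements to the right are > 18.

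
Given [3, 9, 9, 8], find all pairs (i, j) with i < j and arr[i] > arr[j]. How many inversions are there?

Finding inversions in [3, 9, 9, 8]:

(1, 3): arr[1]=9 > arr[3]=8
(2, 3): arr[2]=9 > arr[3]=8

Total inversions: 2

The array has 2 inversion(s): (1,3), (2,3). Each pair (i,j) satisfies i < j and arr[i] > arr[j].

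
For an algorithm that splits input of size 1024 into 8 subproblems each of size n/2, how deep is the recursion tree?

For divide and conquer with division factor 2:

Problem sizes at each level:
Level 0: 1024
Level 1: 512
Level 2: 256
Level 3: 128
Level 4: 64
Level 5: 32
Level 6: 16
Level 7: 8
Level 8: 4
Level 9: 2
Level 10: 1

The root is level 0 and the size-1 base case is level 10 (the tree spans levels 0 through 10, i.e. 11 levels counting the root), so the depth is the number of divisions: log_2(1024) = 10

The recursion tree depth is log_2(1024) = 10. At each level, the problem size is divided by 2, so it takes 10 divisions to reduce to a base case of size 1. The algorithm makes 8 recursive calls at each level.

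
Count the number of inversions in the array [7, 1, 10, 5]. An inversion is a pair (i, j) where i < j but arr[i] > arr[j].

Finding inversions in [7, 1, 10, 5]:

(0, 1): arr[0]=7 > arr[1]=1
(0, 3): arr[0]=7 > arr[3]=5
(2, 3): arr[2]=10 > arr[3]=5

Total inversions: 3

The array has 3 inversion(s): (0,1), (0,3), (2,3). Each pair (i,j) satisfies i < j and arr[i] > arr[j].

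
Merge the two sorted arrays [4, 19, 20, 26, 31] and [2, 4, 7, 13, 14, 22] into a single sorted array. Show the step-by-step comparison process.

Merging process:

Compare 4 vs 2: take 2 from right. Merged: [2]
Compare 4 vs 4: take 4 from left. Merged: [2, 4]
Compare 19 vs 4: take 4 from right. Merged: [2, 4, 4]
Compare 19 vs 7: take 7 from right. Merged: [2, 4, 4, 7]
Compare 19 vs 13: take 13 from right. Merged: [2, 4, 4, 7, 13]
Compare 19 vs 14: take 14 from right. Merged: [2, 4, 4, 7, 13, 14]
Compare 19 vs 22: take 19 from left. Merged: [2, 4, 4, 7, 13, 14, 19]
Compare 20 vs 22: take 20 from left. Merged: [2, 4, 4, 7, 13, 14, 19, 20]
Compare 26 vs 22: take 22 from right. Merged: [2, 4, 4, 7, 13, 14, 19, 20, 22]
Append remaining from left: [26, 31]. Merged: [2, 4, 4, 7, 13, 14, 19, 20, 22, 26, 31]

Final merged array: [2, 4, 4, 7, 13, 14, 19, 20, 22, 26, 31]
Total comparisons: 9

The merged array is [2, 4, 4, 7, 13, 14, 19, 20, 22, 26, 31], requiring 9 comparisons. The merge step runs in O(n) time where n is the total number of elements.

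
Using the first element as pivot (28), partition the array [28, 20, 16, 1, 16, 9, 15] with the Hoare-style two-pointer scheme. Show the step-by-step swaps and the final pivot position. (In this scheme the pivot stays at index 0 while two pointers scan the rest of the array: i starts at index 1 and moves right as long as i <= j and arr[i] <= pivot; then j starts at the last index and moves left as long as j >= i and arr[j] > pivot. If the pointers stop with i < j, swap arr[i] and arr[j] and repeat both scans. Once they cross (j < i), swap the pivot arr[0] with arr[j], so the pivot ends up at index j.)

Hoare-style two-pointer partition with pivot = 28:

Initial array: [28, 20, 16, 1, 16, 9, 15]

Pointers start at i = 1, j = 6.
i ends at 7, j ends at 6: the pointers have crossed (j < i), so scanning stops.

Swap pivot arr[0] with arr[6] to place pivot at position 6: [15, 20, 16, 1, 16, 9, 28]
Pivot position: 6

After partitioning with pivot 28, the array becomes [15, 20, 16, 1, 16, 9, 28]. The pivot is placed at index 6. All elements to the left of the pivot are <= 28, and all elements to the right are > 28.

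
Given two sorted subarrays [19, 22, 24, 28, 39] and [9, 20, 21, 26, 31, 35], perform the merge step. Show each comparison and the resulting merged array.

Merging process:

Compare 19 vs 9: take 9 from right. Merged: [9]
Compare 19 vs 20: take 19 from left. Merged: [9, 19]
Compare 22 vs 20: take 20 from right. Merged: [9, 19, 20]
Compare 22 vs 21: take 21 from right. Merged: [9, 19, 20, 21]
Compare 22 vs 26: take 22 from left. Merged: [9, 19, 20, 21, 22]
Compare 24 vs 26: take 24 from left. Merged: [9, 19, 20, 21, 22, 24]
Compare 28 vs 26: take 26 from right. Merged: [9, 19, 20, 21, 22, 24, 26]
Compare 28 vs 31: take 28 from left. Merged: [9, 19, 20, 21, 22, 24, 26, 28]
Compare 39 vs 31: take 31 from right. Merged: [9, 19, 20, 21, 22, 24, 26, 28, 31]
Compare 39 vs 35: take 35 from right. Merged: [9, 19, 20, 21, 22, 24, 26, 28, 31, 35]
Append remaining from left: [39]. Merged: [9, 19, 20, 21, 22, 24, 26, 28, 31, 35, 39]

Final merged array: [9, 19, 20, 21, 22, 24, 26, 28, 31, 35, 39]
Total comparisons: 10

The merged array is [9, 19, 20, 21, 22, 24, 26, 28, 31, 35, 39], requiring 10 comparisons. The merge step runs in O(n) time where n is the total number of elements.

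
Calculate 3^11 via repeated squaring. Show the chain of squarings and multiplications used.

Computing 3^11 by squaring (build up from 3^1; each line after the first costs one multiplication):

3^1 = 3
3^2 = (3^1)^2 = 3^2 = 9
3^4 = (3^2)^2 = 9^2 = 81
3^5 = 3 * 3^4 = 3 * 81 = 243
3^10 = (3^5)^2 = 243^2 = 59049
3^11 = 3 * 3^10 = 3 * 59049 = 177147

Result: 177147
Multiplications needed: 5 (5 lines after 3^1)

3^11 = 177147. Using exponentiation by squaring, this requires 5 multiplications. The key idea: if the exponent is even, square the half-power; if odd, multiply by the base once.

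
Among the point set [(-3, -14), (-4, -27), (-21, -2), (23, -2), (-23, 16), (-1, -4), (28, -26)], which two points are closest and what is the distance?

Computing all pairwise distances among 7 points:

d((-3, -14), (-4, -27)) = 13.0384
d((-3, -14), (-21, -2)) = 21.6333
d((-3, -14), (23, -2)) = 28.6356
d((-3, -14), (-23, 16)) = 36.0555
d((-3, -14), (-1, -4)) = 10.198 <-- minimum
d((-3, -14), (28, -26)) = 33.2415
d((-4, -27), (-21, -2)) = 30.2324
d((-4, -27), (23, -2)) = 36.7967
d((-4, -27), (-23, 16)) = 47.0106
d((-4, -27), (-1, -4)) = 23.1948
d((-4, -27), (28, -26)) = 32.0156
d((-21, -2), (23, -2)) = 44.0
d((-21, -2), (-23, 16)) = 18.1108
d((-21, -2), (-1, -4)) = 20.0998
d((-21, -2), (28, -26)) = 54.5619
d((23, -2), (-23, 16)) = 49.3964
d((23, -2), (-1, -4)) = 24.0832
d((23, -2), (28, -26)) = 24.5153
d((-23, 16), (-1, -4)) = 29.7321
d((-23, 16), (28, -26)) = 66.0681
d((-1, -4), (28, -26)) = 36.4005

Closest pair: (-3, -14) and (-1, -4) with distance 10.198

The closest pair is (-3, -14) and (-1, -4) with Euclidean distance 10.198. For 7 points, brute-force pairwise comparison is shown above. For large n, the divide-and-conquer algorithm (sort by x, recurse on halves, check the dividing strip) achieves O(n log n).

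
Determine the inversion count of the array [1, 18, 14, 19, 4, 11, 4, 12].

Finding inversions in [1, 18, 14, 19, 4, 11, 4, 12]:

(1, 2): arr[1]=18 > arr[2]=14
(1, 4): arr[1]=18 > arr[4]=4
(1, 5): arr[1]=18 > arr[5]=11
(1, 6): arr[1]=18 > arr[6]=4
(1, 7): arr[1]=18 > arr[7]=12
(2, 4): arr[2]=14 > arr[4]=4
(2, 5): arr[2]=14 > arr[5]=11
(2, 6): arr[2]=14 > arr[6]=4
(2, 7): arr[2]=14 > arr[7]=12
(3, 4): arr[3]=19 > arr[4]=4
(3, 5): arr[3]=19 > arr[5]=11
(3, 6): arr[3]=19 > arr[6]=4
(3, 7): arr[3]=19 > arr[7]=12
(5, 6): arr[5]=11 > arr[6]=4

Total inversions: 14

The array has 14 inversion(s): (1,2), (1,4), (1,5), (1,6), (1,7), (2,4), (2,5), (2,6), (2,7), (3,4), (3,5), (3,6), (3,7), (5,6). Each pair (i,j) satisfies i < j and arr[i] > arr[j].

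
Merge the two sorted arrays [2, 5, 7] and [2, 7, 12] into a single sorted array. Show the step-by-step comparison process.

Merging process:

Compare 2 vs 2: take 2 from left. Merged: [2]
Compare 5 vs 2: take 2 from right. Merged: [2, 2]
Compare 5 vs 7: take 5 from left. Merged: [2, 2, 5]
Compare 7 vs 7: take 7 from left. Merged: [2, 2, 5, 7]
Append remaining from right: [7, 12]. Merged: [2, 2, 5, 7, 7, 12]

Final merged array: [2, 2, 5, 7, 7, 12]
Total comparisons: 4

The merged array is [2, 2, 5, 7, 7, 12], requiring 4 comparisons. The merge step runs in O(n) time where n is the total number of elements.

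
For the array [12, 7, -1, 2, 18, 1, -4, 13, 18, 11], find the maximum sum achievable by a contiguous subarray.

Using Kadane's algorithm on [12, 7, -1, 2, 18, 1, -4, 13, 18, 11]:

Scanning through the array:
Position 1 (value 7): max_ending_here = 19, max_so_far = 19
Position 2 (value -1): max_ending_here = 18, max_so_far = 19
Position 3 (value 2): max_ending_here = 20, max_so_far = 20
Position 4 (value 18): max_ending_here = 38, max_so_far = 38
Position 5 (value 1): max_ending_here = 39, max_so_far = 39
Position 6 (value -4): max_ending_here = 35, max_so_far = 39
Position 7 (value 13): max_ending_here = 48, max_so_far = 48
Position 8 (value 18): max_ending_here = 66, max_so_far = 66
Position 9 (value 11): max_ending_here = 77, max_so_far = 77

Maximum subarray: [12, 7, -1, 2, 18, 1, -4, 13, 18, 11]
Maximum sum: 77

The maximum subarray is [12, 7, -1, 2, 18, 1, -4, 13, 18, 11] with sum 77. This subarray runs from index 0 to index 9.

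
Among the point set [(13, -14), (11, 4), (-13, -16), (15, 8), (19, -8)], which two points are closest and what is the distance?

Computing all pairwise distances among 5 points:

d((13, -14), (11, 4)) = 18.1108
d((13, -14), (-13, -16)) = 26.0768
d((13, -14), (15, 8)) = 22.0907
d((13, -14), (19, -8)) = 8.4853
d((11, 4), (-13, -16)) = 31.241
d((11, 4), (15, 8)) = 5.6569 <-- minimum
d((11, 4), (19, -8)) = 14.4222
d((-13, -16), (15, 8)) = 36.8782
d((-13, -16), (19, -8)) = 32.9848
d((15, 8), (19, -8)) = 16.4924

Closest pair: (11, 4) and (15, 8) with distance 5.6569

The closest pair is (11, 4) and (15, 8) with Euclidean distance 5.6569. For 5 points, brute-force pairwise comparison is shown above. For large n, the divide-and-conquer algorithm (sort by x, recurse on halves, check the dividing strip) achieves O(n log n).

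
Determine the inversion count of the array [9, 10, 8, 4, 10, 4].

Finding inversions in [9, 10, 8, 4, 10, 4]:

(0, 2): arr[0]=9 > arr[2]=8
(0, 3): arr[0]=9 > arr[3]=4
(0, 5): arr[0]=9 > arr[5]=4
(1, 2): arr[1]=10 > arr[2]=8
(1, 3): arr[1]=10 > arr[3]=4
(1, 5): arr[1]=10 > arr[5]=4
(2, 3): arr[2]=8 > arr[3]=4
(2, 5): arr[2]=8 > arr[5]=4
(4, 5): arr[4]=10 > arr[5]=4

Total inversions: 9

The array has 9 inversion(s): (0,2), (0,3), (0,5), (1,2), (1,3), (1,5), (2,3), (2,5), (4,5). Each pair (i,j) satisfies i < j and arr[i] > arr[j].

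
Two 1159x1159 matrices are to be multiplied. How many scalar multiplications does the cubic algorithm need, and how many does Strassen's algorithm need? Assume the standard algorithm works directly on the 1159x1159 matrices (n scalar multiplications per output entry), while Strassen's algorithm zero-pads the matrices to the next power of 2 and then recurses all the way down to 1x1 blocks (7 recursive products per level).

Matrix multiplication for 1159x1159 matrices:

Strassen's algorithm requires power-of-2 dimensions. Pad 1159x1159 to 2048x2048 (next power of 2).

Standard algorithm: 1159^3 = 1556862679 multiplications
Strassen's algorithm: 7^(log2(2048)) = 7^11 = 1977326743 multiplications
Difference: 1556862679 - 1977326743 = -420464064 (Strassen uses MORE here due to padding overhead — for small or just-over-power-of-2 n, padding can outweigh the per-level savings)

Standard: 1556862679 multiplications (1159^3). Strassen: 1977326743 multiplications (7^11, after padding to 2048x2048). Strassen reduces 8 recursive multiplications to 7 at each level.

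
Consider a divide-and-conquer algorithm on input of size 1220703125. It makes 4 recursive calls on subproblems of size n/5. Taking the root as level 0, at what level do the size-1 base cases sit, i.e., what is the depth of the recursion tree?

For divide and conquer with division factor 5:

Problem sizes at each level:
Level 0: 1220703125
Level 1: 244140625
Level 2: 48828125
Level 3: 9765625
Level 4: 1953125
Level 5: 390625
Level 6: 78125
Level 7: 15625
Level 8: 3125
Level 9: 625
Level 10: 125
Level 11: 25
Level 12: 5
Level 13: 1

The root is level 0 and the size-1 base case is level 13 (the tree spans levels 0 through 13, i.e. 14 levels counting the root), so the depth is the number of divisions: log_5(1220703125) = 13

The recursion tree depth is log_5(1220703125) = 13. At each level, the problem size is divided by 5, so it takes 13 divisions to reduce to a base case of size 1. The algorithm makes 4 recursive calls at each level.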